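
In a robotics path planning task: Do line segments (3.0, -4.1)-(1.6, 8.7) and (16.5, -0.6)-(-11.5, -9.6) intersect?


Cross products: d1=-23.5, d2=-394.5, d3=-177.7, d4=193.3
d1*d2 < 0 and d3*d4 < 0? no

No, they don't intersect


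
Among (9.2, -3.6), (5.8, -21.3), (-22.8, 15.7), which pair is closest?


d(P0,P1) = 18.0236, d(P0,P2) = 37.3696, d(P1,P2) = 46.7649
Closest: P0 and P1

Closest pair: (9.2, -3.6) and (5.8, -21.3), distance = 18.0236


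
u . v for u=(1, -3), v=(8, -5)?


u . v = u_x*v_x + u_y*v_y = 1*8 + (-3)*(-5)
= 8 + 15 = 23

23


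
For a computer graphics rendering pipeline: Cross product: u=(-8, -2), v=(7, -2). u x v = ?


u x v = u_x*v_y - u_y*v_x = (-8)*(-2) - (-2)*7
= 16 - (-14) = 30

30


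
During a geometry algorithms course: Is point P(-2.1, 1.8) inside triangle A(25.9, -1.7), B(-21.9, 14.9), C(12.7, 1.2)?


Cross products: AB x AP = 297.5, BC x BP = -182, CA x CP = -35
All same sign? no

No, outside


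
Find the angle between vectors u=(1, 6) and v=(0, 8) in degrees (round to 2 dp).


u.v = 48, |u| = sqrt(37) = 6.0828, |v| = sqrt(64) = 8
cos(theta) = u.v/(|u||v|) = 48/sqrt(2368) = 0.986394
theta = acos(0.986394) = 9.46 degrees

9.46 degrees


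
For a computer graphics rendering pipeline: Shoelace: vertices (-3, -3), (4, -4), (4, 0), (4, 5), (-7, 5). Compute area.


Shoelace sum: ((-3)*(-4) - 4*(-3)) + (4*0 - 4*(-4)) + (4*5 - 4*0) + (4*5 - (-7)*5) + ((-7)*(-3) - (-3)*5)
= 151
Area = |151|/2 = 75.5

75.5


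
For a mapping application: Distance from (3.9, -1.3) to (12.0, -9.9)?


dx=8.1, dy=-8.6
d^2 = 8.1^2 + (-8.6)^2 = 139.57
d = sqrt(139.57) = 11.814

11.814


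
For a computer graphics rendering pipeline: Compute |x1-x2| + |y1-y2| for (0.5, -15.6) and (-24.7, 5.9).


|0.5-(-24.7)| + |(-15.6)-5.9| = 25.2 + 21.5 = 46.7

46.7


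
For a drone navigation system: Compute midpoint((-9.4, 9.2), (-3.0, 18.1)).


M = (((-9.4)+(-3))/2, (9.2+18.1)/2)
= (-6.2, 13.65)

(-6.2, 13.65)


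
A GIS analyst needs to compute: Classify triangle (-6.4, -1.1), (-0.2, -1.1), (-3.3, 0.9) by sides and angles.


Side lengths squared: AB^2=38.44, BC^2=13.61, CA^2=13.61
Sorted: [13.61, 13.61, 38.44]
By sides: Isosceles, By angles: Obtuse

Isosceles, Obtuse


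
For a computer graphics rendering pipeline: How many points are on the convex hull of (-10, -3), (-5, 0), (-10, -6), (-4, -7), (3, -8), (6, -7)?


Convex hull vertices (CCW): (-10, -6), (-4, -7), (3, -8), (6, -7), (-5, 0), (-10, -3)
Count = 6

6


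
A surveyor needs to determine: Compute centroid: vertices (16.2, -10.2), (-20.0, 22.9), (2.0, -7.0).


Centroid = ((x_A+x_B+x_C)/3, (y_A+y_B+y_C)/3)
= ((16.2+(-20)+2)/3, ((-10.2)+22.9+(-7))/3)
= (-0.6, 1.9)

(-0.6, 1.9)


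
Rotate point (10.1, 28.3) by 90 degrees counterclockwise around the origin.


90° CCW: (x,y) -> (-y, x)
(10.1,28.3) -> (-28.3, 10.1)

(-28.3, 10.1)


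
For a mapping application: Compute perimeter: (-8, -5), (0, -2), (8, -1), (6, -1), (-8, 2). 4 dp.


Sides: (-8, -5)->(0, -2): sqrt(73) = 8.544004, (0, -2)->(8, -1): sqrt(65) = 8.062258, (8, -1)->(6, -1): sqrt(4) = 2, (6, -1)->(-8, 2): sqrt(205) = 14.317821, (-8, 2)->(-8, -5): sqrt(49) = 7
Sum = 39.924083
Perimeter = 39.9241

39.9241


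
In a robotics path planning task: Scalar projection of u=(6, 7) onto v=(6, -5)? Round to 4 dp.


u.v = 1, |v| = sqrt(61) = 7.8102
Scalar projection = u.v / |v| = 1 / sqrt(61) = 0.128

0.128


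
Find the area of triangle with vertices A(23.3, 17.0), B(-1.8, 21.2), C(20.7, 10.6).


Area = |x_A(y_B-y_C) + x_B(y_C-y_A) + x_C(y_A-y_B)|/2
= |246.98 + 11.52 + (-86.94)|/2
= 171.56/2 = 85.78

85.78


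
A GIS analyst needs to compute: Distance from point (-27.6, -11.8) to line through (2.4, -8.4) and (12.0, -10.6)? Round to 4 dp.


|cross product| = 98.64
|line direction| = sqrt(97) = 9.8489
Distance = 98.64/sqrt(97) = 10.0154

10.0154


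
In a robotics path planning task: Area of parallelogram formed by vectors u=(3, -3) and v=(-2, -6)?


|u x v| = |3*(-6) - (-3)*(-2)|
= |(-18) - 6| = 24

24


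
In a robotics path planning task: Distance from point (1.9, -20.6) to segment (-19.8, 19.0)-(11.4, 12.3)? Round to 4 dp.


Project P onto AB: t = 0.9254 (clamped to [0,1])
Closest point on segment: (9.0724, 12.7998)
Distance: 34.1613

34.1613


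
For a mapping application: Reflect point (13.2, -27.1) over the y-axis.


Reflection over y-axis: (x,y) -> (-x,y)
(13.2, -27.1) -> (-13.2, -27.1)

(-13.2, -27.1)


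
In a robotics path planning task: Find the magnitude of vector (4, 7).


|u| = sqrt(4^2 + 7^2) = sqrt(65) = 8.0623

8.0623


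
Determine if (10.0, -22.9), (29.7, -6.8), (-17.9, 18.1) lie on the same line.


Cross product: (29.7-10)*(18.1-(-22.9)) - ((-6.8)-(-22.9))*((-17.9)-10)
= 1256.89

No, not collinear


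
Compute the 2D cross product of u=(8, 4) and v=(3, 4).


u x v = u_x*v_y - u_y*v_x = 8*4 - 4*3
= 32 - 12 = 20

20


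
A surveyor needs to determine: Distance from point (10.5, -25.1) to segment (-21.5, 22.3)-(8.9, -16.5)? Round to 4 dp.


Project P onto AB: t = 1 (clamped to [0,1])
Closest point on segment: (8.9, -16.5)
Distance: 8.7476

8.7476


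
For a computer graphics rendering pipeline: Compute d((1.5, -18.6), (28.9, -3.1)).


dx=27.4, dy=15.5
d^2 = 27.4^2 + 15.5^2 = 991.01
d = sqrt(991.01) = 31.4803

31.4803


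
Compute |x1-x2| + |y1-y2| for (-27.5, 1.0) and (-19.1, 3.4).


|(-27.5)-(-19.1)| + |1-3.4| = 8.4 + 2.4 = 10.8

10.8


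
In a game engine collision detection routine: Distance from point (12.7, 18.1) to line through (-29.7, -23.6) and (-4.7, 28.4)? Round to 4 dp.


|cross product| = 1162.3
|line direction| = sqrt(3329) = 57.6975
Distance = 1162.3/sqrt(3329) = 20.1447

20.1447


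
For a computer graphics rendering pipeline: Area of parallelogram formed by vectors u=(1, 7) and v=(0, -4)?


|u x v| = |1*(-4) - 7*0|
= |(-4) - 0| = 4

4


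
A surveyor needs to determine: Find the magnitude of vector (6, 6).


|u| = sqrt(6^2 + 6^2) = sqrt(72) = 8.4853

8.4853


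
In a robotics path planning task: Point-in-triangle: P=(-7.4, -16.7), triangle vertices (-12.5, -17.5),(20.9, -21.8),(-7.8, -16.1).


Cross products: AB x AP = 48.65, BC x BP = 14.94, CA x CP = 3.38
All same sign? yes

Yes, inside


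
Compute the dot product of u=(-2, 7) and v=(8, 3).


u . v = u_x*v_x + u_y*v_y = (-2)*8 + 7*3
= (-16) + 21 = 5

5


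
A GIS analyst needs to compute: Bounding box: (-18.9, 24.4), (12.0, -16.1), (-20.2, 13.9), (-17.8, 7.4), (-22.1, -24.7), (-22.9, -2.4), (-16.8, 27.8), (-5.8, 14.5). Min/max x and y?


x range: [-22.9, 12]
y range: [-24.7, 27.8]
Bounding box: (-22.9,-24.7) to (12,27.8)

(-22.9,-24.7) to (12,27.8)


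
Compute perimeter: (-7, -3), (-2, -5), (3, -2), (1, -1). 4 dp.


Sides: (-7, -3)->(-2, -5): sqrt(29) = 5.385165, (-2, -5)->(3, -2): sqrt(34) = 5.830952, (3, -2)->(1, -1): sqrt(5) = 2.236068, (1, -1)->(-7, -3): sqrt(68) = 8.246211
Sum = 21.698396
Perimeter = 21.6984

21.6984


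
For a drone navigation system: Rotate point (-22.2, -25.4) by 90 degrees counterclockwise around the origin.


90° CCW: (x,y) -> (-y, x)
(-22.2,-25.4) -> (25.4, -22.2)

(25.4, -22.2)


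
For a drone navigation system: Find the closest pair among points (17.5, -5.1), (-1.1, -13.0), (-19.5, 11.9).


d(P0,P1) = 20.2082, d(P0,P2) = 40.7185, d(P1,P2) = 30.9608
Closest: P0 and P1

Closest pair: (17.5, -5.1) and (-1.1, -13.0), distance = 20.2082


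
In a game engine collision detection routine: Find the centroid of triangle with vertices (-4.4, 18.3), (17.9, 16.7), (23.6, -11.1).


Centroid = ((x_A+x_B+x_C)/3, (y_A+y_B+y_C)/3)
= (((-4.4)+17.9+23.6)/3, (18.3+16.7+(-11.1))/3)
= (12.3667, 7.9667)

(12.3667, 7.9667)


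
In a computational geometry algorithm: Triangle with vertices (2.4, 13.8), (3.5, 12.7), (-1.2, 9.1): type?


Side lengths squared: AB^2=2.42, BC^2=35.05, CA^2=35.05
Sorted: [2.42, 35.05, 35.05]
By sides: Isosceles, By angles: Acute

Isosceles, Acute


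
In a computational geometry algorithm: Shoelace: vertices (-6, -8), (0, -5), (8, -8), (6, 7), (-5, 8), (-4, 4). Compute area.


Shoelace sum: ((-6)*(-5) - 0*(-8)) + (0*(-8) - 8*(-5)) + (8*7 - 6*(-8)) + (6*8 - (-5)*7) + ((-5)*4 - (-4)*8) + ((-4)*(-8) - (-6)*4)
= 325
Area = |325|/2 = 162.5

162.5


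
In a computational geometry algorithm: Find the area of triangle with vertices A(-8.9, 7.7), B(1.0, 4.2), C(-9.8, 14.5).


Area = |x_A(y_B-y_C) + x_B(y_C-y_A) + x_C(y_A-y_B)|/2
= |91.67 + 6.8 + (-34.3)|/2
= 64.17/2 = 32.085

32.085


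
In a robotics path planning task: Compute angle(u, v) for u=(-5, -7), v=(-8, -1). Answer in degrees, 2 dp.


u.v = 47, |u| = sqrt(74) = 8.6023, |v| = sqrt(65) = 8.0623
cos(theta) = u.v/(|u||v|) = 47/sqrt(4810) = 0.677681
theta = acos(0.677681) = 47.34 degrees

47.34 degrees


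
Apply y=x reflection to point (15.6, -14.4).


Reflection over y=x: (x,y) -> (y,x)
(15.6, -14.4) -> (-14.4, 15.6)

(-14.4, 15.6)


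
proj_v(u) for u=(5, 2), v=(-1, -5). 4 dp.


u.v = -15, |v| = sqrt(26) = 5.099
Scalar projection = u.v / |v| = -15 / sqrt(26) = -2.9417

-2.9417


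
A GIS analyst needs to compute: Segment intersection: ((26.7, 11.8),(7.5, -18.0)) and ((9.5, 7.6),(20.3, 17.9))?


Cross products: d1=-131.8, d2=-255.88, d3=-431.92, d4=-307.84
d1*d2 < 0 and d3*d4 < 0? no

No, they don't intersect


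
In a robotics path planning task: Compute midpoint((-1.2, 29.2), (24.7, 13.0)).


M = (((-1.2)+24.7)/2, (29.2+13)/2)
= (11.75, 21.1)

(11.75, 21.1)


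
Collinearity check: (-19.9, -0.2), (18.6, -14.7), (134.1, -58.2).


Cross product: (18.6-(-19.9))*((-58.2)-(-0.2)) - ((-14.7)-(-0.2))*(134.1-(-19.9))
= 0

Yes, collinear


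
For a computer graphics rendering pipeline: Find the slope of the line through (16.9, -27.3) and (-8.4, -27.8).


slope = (y2-y1)/(x2-x1) = ((-27.8)-(-27.3))/((-8.4)-16.9) = (-0.5)/(-25.3) = 0.0198

0.0198


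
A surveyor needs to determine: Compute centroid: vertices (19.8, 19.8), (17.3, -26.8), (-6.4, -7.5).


Centroid = ((x_A+x_B+x_C)/3, (y_A+y_B+y_C)/3)
= ((19.8+17.3+(-6.4))/3, (19.8+(-26.8)+(-7.5))/3)
= (10.2333, -4.8333)

(10.2333, -4.8333)


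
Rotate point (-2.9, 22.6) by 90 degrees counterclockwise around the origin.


90° CCW: (x,y) -> (-y, x)
(-2.9,22.6) -> (-22.6, -2.9)

(-22.6, -2.9)


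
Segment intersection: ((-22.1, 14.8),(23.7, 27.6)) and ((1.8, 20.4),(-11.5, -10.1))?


Cross products: d1=-654.47, d2=572.19, d3=-49.44, d4=-1276.1
d1*d2 < 0 and d3*d4 < 0? no

No, they don't intersect


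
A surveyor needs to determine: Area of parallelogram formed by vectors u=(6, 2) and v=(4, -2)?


|u x v| = |6*(-2) - 2*4|
= |(-12) - 8| = 20

20


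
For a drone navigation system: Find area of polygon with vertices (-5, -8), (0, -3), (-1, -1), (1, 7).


Shoelace sum: ((-5)*(-3) - 0*(-8)) + (0*(-1) - (-1)*(-3)) + ((-1)*7 - 1*(-1)) + (1*(-8) - (-5)*7)
= 33
Area = |33|/2 = 16.5

16.5


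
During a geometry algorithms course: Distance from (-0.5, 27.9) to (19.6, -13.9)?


dx=20.1, dy=-41.8
d^2 = 20.1^2 + (-41.8)^2 = 2151.25
d = sqrt(2151.25) = 46.3816

46.3816


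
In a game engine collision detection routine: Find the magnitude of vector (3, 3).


|u| = sqrt(3^2 + 3^2) = sqrt(18) = 4.2426

4.2426


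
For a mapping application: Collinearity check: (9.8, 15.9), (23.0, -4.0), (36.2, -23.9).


Cross product: (23-9.8)*((-23.9)-15.9) - ((-4)-15.9)*(36.2-9.8)
= 0

Yes, collinear


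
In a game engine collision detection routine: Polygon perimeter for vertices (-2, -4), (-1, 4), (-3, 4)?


Sides: (-2, -4)->(-1, 4): sqrt(65) = 8.062258, (-1, 4)->(-3, 4): sqrt(4) = 2, (-3, 4)->(-2, -4): sqrt(65) = 8.062258
Sum = 18.124516
Perimeter = 18.1245

18.1245


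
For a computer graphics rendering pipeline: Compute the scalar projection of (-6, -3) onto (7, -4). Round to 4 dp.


u.v = -30, |v| = sqrt(65) = 8.0623
Scalar projection = u.v / |v| = -30 / sqrt(65) = -3.721

-3.721


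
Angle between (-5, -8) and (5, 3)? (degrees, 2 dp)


u.v = -49, |u| = sqrt(89) = 9.434, |v| = sqrt(34) = 5.831
cos(theta) = u.v/(|u||v|) = -49/sqrt(3026) = -0.890762
theta = acos(-0.890762) = 152.97 degrees

152.97 degrees


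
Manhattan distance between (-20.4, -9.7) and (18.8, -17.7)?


|(-20.4)-18.8| + |(-9.7)-(-17.7)| = 39.2 + 8 = 47.2

47.2


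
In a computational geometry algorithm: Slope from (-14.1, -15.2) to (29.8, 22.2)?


slope = (y2-y1)/(x2-x1) = (22.2-(-15.2))/(29.8-(-14.1)) = 37.4/43.9 = 0.8519

0.8519


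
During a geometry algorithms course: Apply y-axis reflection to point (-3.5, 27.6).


Reflection over y-axis: (x,y) -> (-x,y)
(-3.5, 27.6) -> (3.5, 27.6)

(3.5, 27.6)


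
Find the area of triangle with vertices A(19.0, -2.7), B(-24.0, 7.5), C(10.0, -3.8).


Area = |x_A(y_B-y_C) + x_B(y_C-y_A) + x_C(y_A-y_B)|/2
= |214.7 + 26.4 + (-102)|/2
= 139.1/2 = 69.55

69.55


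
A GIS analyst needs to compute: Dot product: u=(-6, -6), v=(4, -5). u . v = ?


u . v = u_x*v_x + u_y*v_y = (-6)*4 + (-6)*(-5)
= (-24) + 30 = 6

6


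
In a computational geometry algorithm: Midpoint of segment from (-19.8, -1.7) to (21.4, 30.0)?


M = (((-19.8)+21.4)/2, ((-1.7)+30)/2)
= (0.8, 14.15)

(0.8, 14.15)


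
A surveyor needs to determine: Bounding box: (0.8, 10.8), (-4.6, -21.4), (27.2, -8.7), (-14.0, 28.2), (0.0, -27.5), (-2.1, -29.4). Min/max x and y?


x range: [-14, 27.2]
y range: [-29.4, 28.2]
Bounding box: (-14,-29.4) to (27.2,28.2)

(-14,-29.4) to (27.2,28.2)


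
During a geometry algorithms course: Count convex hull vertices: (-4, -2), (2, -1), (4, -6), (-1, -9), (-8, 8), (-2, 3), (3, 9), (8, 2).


Convex hull vertices (CCW): (-8, 8), (-4, -2), (-1, -9), (4, -6), (8, 2), (3, 9)
Count = 6

6


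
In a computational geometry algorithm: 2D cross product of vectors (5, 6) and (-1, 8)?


u x v = u_x*v_y - u_y*v_x = 5*8 - 6*(-1)
= 40 - (-6) = 46

46


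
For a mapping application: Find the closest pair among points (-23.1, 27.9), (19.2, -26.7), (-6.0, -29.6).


d(P0,P1) = 69.0684, d(P0,P2) = 59.9888, d(P1,P2) = 25.3663
Closest: P1 and P2

Closest pair: (19.2, -26.7) and (-6.0, -29.6), distance = 25.3663


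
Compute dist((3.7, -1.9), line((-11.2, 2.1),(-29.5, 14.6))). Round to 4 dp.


|cross product| = 113.05
|line direction| = sqrt(491.14) = 22.1617
Distance = 113.05/sqrt(491.14) = 5.1011

5.1011


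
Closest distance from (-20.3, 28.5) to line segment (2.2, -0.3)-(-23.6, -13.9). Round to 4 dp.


Project P onto AB: t = 0.222 (clamped to [0,1])
Closest point on segment: (-3.5272, -3.319)
Distance: 35.9691

35.9691


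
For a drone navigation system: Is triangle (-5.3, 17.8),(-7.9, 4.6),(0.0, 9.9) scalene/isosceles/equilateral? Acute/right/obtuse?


Side lengths squared: AB^2=181, BC^2=90.5, CA^2=90.5
Sorted: [90.5, 90.5, 181]
By sides: Isosceles, By angles: Right

Isosceles, Right


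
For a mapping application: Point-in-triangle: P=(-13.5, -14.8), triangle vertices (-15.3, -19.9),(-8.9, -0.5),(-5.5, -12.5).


Cross products: AB x AP = -2.28, BC x BP = -103.82, CA x CP = -36.66
All same sign? yes

Yes, inside


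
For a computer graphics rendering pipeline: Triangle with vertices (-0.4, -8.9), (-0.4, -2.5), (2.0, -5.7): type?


Side lengths squared: AB^2=40.96, BC^2=16, CA^2=16
Sorted: [16, 16, 40.96]
By sides: Isosceles, By angles: Obtuse

Isosceles, Obtuse


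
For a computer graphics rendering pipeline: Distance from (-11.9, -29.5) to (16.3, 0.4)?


dx=28.2, dy=29.9
d^2 = 28.2^2 + 29.9^2 = 1689.25
d = sqrt(1689.25) = 41.1005

41.1005


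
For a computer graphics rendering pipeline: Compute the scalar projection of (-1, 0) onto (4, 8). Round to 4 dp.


u.v = -4, |v| = sqrt(80) = 8.9443
Scalar projection = u.v / |v| = -4 / sqrt(80) = -0.4472

-0.4472


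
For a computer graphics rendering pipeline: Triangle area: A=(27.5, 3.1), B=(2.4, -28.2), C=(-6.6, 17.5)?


Area = |x_A(y_B-y_C) + x_B(y_C-y_A) + x_C(y_A-y_B)|/2
= |(-1256.75) + 34.56 + (-206.58)|/2
= 1428.77/2 = 714.385

714.385


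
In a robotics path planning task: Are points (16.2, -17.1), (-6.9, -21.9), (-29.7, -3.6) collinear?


Cross product: ((-6.9)-16.2)*((-3.6)-(-17.1)) - ((-21.9)-(-17.1))*((-29.7)-16.2)
= -532.17

No, not collinear


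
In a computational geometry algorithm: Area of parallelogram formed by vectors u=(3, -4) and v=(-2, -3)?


|u x v| = |3*(-3) - (-4)*(-2)|
= |(-9) - 8| = 17

17


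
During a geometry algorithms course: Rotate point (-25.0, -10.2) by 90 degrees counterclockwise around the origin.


90° CCW: (x,y) -> (-y, x)
(-25,-10.2) -> (10.2, -25)

(10.2, -25)


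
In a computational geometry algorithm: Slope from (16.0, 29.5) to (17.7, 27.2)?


slope = (y2-y1)/(x2-x1) = (27.2-29.5)/(17.7-16) = (-2.3)/1.7 = -1.3529

-1.3529


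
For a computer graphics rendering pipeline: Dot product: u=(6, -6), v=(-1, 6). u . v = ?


u . v = u_x*v_x + u_y*v_y = 6*(-1) + (-6)*6
= (-6) + (-36) = -42

-42


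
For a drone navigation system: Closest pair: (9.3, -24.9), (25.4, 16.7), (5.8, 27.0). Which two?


d(P0,P1) = 44.6068, d(P0,P2) = 52.0179, d(P1,P2) = 22.1416
Closest: P1 and P2

Closest pair: (25.4, 16.7) and (5.8, 27.0), distance = 22.1416


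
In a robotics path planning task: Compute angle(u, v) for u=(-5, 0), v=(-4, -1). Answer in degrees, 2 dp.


u.v = 20, |u| = sqrt(25) = 5, |v| = sqrt(17) = 4.1231
cos(theta) = u.v/(|u||v|) = 20/sqrt(425) = 0.970143
theta = acos(0.970143) = 14.04 degrees

14.04 degrees


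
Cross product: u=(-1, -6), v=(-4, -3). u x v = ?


u x v = u_x*v_y - u_y*v_x = (-1)*(-3) - (-6)*(-4)
= 3 - 24 = -21

-21


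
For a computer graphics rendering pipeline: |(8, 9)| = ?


|u| = sqrt(8^2 + 9^2) = sqrt(145) = 12.0416

12.0416


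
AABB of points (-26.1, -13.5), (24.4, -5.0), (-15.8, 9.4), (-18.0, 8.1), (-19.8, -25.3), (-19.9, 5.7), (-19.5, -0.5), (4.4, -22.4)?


x range: [-26.1, 24.4]
y range: [-25.3, 9.4]
Bounding box: (-26.1,-25.3) to (24.4,9.4)

(-26.1,-25.3) to (24.4,9.4)


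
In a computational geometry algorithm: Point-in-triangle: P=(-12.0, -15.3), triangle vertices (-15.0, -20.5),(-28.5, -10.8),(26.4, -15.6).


Cross products: AB x AP = -99.3, BC x BP = -167.85, CA x CP = -200.58
All same sign? yes

Yes, inside


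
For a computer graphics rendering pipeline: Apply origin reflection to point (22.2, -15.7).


Reflection over origin: (x,y) -> (-x,-y)
(22.2, -15.7) -> (-22.2, 15.7)

(-22.2, 15.7)


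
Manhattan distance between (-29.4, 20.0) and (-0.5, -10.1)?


|(-29.4)-(-0.5)| + |20-(-10.1)| = 28.9 + 30.1 = 59

59


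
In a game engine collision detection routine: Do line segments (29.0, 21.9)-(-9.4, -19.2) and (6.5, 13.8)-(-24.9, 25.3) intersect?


Cross products: d1=-513.09, d2=1219.05, d3=-613.71, d4=-2345.85
d1*d2 < 0 and d3*d4 < 0? no

No, they don't intersect


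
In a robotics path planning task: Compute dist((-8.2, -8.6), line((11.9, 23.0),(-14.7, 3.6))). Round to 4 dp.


|cross product| = 450.62
|line direction| = sqrt(1083.92) = 32.9229
Distance = 450.62/sqrt(1083.92) = 13.6871

13.6871


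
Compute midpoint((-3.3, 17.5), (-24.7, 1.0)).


M = (((-3.3)+(-24.7))/2, (17.5+1)/2)
= (-14, 9.25)

(-14, 9.25)


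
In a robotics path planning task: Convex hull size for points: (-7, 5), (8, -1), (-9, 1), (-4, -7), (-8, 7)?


Convex hull vertices (CCW): (-9, 1), (-4, -7), (8, -1), (-8, 7)
Count = 4

4


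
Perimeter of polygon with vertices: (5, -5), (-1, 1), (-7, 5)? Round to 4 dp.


Sides: (5, -5)->(-1, 1): sqrt(72) = 8.485281, (-1, 1)->(-7, 5): sqrt(52) = 7.211103, (-7, 5)->(5, -5): sqrt(244) = 15.620499
Sum = 31.316883
Perimeter = 31.3169

31.3169


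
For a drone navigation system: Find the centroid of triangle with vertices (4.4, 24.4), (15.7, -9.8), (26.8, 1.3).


Centroid = ((x_A+x_B+x_C)/3, (y_A+y_B+y_C)/3)
= ((4.4+15.7+26.8)/3, (24.4+(-9.8)+1.3)/3)
= (15.6333, 5.3)

(15.6333, 5.3)


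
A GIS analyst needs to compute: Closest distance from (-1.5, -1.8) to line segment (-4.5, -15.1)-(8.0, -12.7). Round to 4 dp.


Project P onto AB: t = 0.4285 (clamped to [0,1])
Closest point on segment: (0.8562, -14.0716)
Distance: 12.4958

12.4958


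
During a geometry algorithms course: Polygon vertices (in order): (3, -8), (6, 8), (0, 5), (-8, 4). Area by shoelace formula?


Shoelace sum: (3*8 - 6*(-8)) + (6*5 - 0*8) + (0*4 - (-8)*5) + ((-8)*(-8) - 3*4)
= 194
Area = |194|/2 = 97

97


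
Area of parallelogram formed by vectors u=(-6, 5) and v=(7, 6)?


|u x v| = |(-6)*6 - 5*7|
= |(-36) - 35| = 71

71


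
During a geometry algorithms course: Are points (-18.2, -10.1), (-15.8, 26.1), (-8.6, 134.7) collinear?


Cross product: ((-15.8)-(-18.2))*(134.7-(-10.1)) - (26.1-(-10.1))*((-8.6)-(-18.2))
= 0

Yes, collinear


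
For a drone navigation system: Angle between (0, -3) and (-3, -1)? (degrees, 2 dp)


u.v = 3, |u| = sqrt(9) = 3, |v| = sqrt(10) = 3.1623
cos(theta) = u.v/(|u||v|) = 3/sqrt(90) = 0.316228
theta = acos(0.316228) = 71.57 degrees

71.57 degrees


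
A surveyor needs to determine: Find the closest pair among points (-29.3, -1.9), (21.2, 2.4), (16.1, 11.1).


d(P0,P1) = 50.6827, d(P0,P2) = 47.2246, d(P1,P2) = 10.0846
Closest: P1 and P2

Closest pair: (21.2, 2.4) and (16.1, 11.1), distance = 10.0846


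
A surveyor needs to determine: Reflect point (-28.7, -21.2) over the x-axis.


Reflection over x-axis: (x,y) -> (x,-y)
(-28.7, -21.2) -> (-28.7, 21.2)

(-28.7, 21.2)


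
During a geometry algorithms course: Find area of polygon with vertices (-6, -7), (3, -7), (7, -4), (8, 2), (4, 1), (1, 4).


Shoelace sum: ((-6)*(-7) - 3*(-7)) + (3*(-4) - 7*(-7)) + (7*2 - 8*(-4)) + (8*1 - 4*2) + (4*4 - 1*1) + (1*(-7) - (-6)*4)
= 178
Area = |178|/2 = 89

89


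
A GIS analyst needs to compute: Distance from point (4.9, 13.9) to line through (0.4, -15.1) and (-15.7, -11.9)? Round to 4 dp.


|cross product| = 481.3
|line direction| = sqrt(269.45) = 16.4149
Distance = 481.3/sqrt(269.45) = 29.3209

29.3209


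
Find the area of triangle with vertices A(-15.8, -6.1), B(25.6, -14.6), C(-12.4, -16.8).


Area = |x_A(y_B-y_C) + x_B(y_C-y_A) + x_C(y_A-y_B)|/2
= |(-34.76) + (-273.92) + (-105.4)|/2
= 414.08/2 = 207.04

207.04


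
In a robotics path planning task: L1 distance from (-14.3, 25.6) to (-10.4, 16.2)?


|(-14.3)-(-10.4)| + |25.6-16.2| = 3.9 + 9.4 = 13.3

13.3


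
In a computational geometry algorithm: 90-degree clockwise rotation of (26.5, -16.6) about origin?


90° CW: (x,y) -> (y, -x)
(26.5,-16.6) -> (-16.6, -26.5)

(-16.6, -26.5)


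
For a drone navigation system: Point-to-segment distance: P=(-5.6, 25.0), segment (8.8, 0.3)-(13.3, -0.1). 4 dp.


Project P onto AB: t = 0 (clamped to [0,1])
Closest point on segment: (8.8, 0.3)
Distance: 28.5911

28.5911


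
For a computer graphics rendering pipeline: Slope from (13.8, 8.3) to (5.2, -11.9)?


slope = (y2-y1)/(x2-x1) = ((-11.9)-8.3)/(5.2-13.8) = (-20.2)/(-8.6) = 2.3488

2.3488


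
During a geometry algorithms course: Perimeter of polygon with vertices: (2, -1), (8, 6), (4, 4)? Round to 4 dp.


Sides: (2, -1)->(8, 6): sqrt(85) = 9.219544, (8, 6)->(4, 4): sqrt(20) = 4.472136, (4, 4)->(2, -1): sqrt(29) = 5.385165
Sum = 19.076845
Perimeter = 19.0768

19.0768


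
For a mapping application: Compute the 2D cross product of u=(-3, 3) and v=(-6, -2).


u x v = u_x*v_y - u_y*v_x = (-3)*(-2) - 3*(-6)
= 6 - (-18) = 24

24


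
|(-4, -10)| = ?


|u| = sqrt((-4)^2 + (-10)^2) = sqrt(116) = 10.7703

10.7703


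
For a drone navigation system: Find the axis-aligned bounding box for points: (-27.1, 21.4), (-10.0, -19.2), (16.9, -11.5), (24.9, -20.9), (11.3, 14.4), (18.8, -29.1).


x range: [-27.1, 24.9]
y range: [-29.1, 21.4]
Bounding box: (-27.1,-29.1) to (24.9,21.4)

(-27.1,-29.1) to (24.9,21.4)


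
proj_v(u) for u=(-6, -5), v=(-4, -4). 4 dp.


u.v = 44, |v| = sqrt(32) = 5.6569
Scalar projection = u.v / |v| = 44 / sqrt(32) = 7.7782

7.7782


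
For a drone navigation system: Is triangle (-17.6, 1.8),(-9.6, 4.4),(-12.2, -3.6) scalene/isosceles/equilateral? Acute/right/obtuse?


Side lengths squared: AB^2=70.76, BC^2=70.76, CA^2=58.32
Sorted: [58.32, 70.76, 70.76]
By sides: Isosceles, By angles: Acute

Isosceles, Acute


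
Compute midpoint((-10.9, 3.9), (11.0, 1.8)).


M = (((-10.9)+11)/2, (3.9+1.8)/2)
= (0.05, 2.85)

(0.05, 2.85)


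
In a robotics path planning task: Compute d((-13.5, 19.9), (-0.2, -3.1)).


dx=13.3, dy=-23
d^2 = 13.3^2 + (-23)^2 = 705.89
d = sqrt(705.89) = 26.5686

26.5686


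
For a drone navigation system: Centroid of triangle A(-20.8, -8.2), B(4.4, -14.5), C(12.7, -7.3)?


Centroid = ((x_A+x_B+x_C)/3, (y_A+y_B+y_C)/3)
= (((-20.8)+4.4+12.7)/3, ((-8.2)+(-14.5)+(-7.3))/3)
= (-1.2333, -10)

(-1.2333, -10)


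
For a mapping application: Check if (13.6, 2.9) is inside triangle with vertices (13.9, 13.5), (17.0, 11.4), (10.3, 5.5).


Cross products: AB x AP = -33.49, BC x BP = 36.89, CA x CP = -35.76
All same sign? no

No, outside


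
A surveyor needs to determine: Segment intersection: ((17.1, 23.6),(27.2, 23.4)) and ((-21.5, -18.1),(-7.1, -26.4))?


Cross products: d1=920.86, d2=1001.81, d3=-428.89, d4=-509.84
d1*d2 < 0 and d3*d4 < 0? no

No, they don't intersect


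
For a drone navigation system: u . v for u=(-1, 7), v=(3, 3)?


u . v = u_x*v_x + u_y*v_y = (-1)*3 + 7*3
= (-3) + 21 = 18

18


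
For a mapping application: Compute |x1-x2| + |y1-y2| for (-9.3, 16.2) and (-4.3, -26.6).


|(-9.3)-(-4.3)| + |16.2-(-26.6)| = 5 + 42.8 = 47.8

47.8


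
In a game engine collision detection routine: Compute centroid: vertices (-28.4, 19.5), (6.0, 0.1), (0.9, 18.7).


Centroid = ((x_A+x_B+x_C)/3, (y_A+y_B+y_C)/3)
= (((-28.4)+6+0.9)/3, (19.5+0.1+18.7)/3)
= (-7.1667, 12.7667)

(-7.1667, 12.7667)


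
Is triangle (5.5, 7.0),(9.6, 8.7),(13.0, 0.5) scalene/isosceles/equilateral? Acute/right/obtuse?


Side lengths squared: AB^2=19.7, BC^2=78.8, CA^2=98.5
Sorted: [19.7, 78.8, 98.5]
By sides: Scalene, By angles: Right

Scalene, Right


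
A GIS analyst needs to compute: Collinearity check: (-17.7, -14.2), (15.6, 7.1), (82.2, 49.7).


Cross product: (15.6-(-17.7))*(49.7-(-14.2)) - (7.1-(-14.2))*(82.2-(-17.7))
= 0

Yes, collinear


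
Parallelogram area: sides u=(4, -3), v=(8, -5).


|u x v| = |4*(-5) - (-3)*8|
= |(-20) - (-24)| = 4

4


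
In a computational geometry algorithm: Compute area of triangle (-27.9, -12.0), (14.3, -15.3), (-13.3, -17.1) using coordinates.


Area = |x_A(y_B-y_C) + x_B(y_C-y_A) + x_C(y_A-y_B)|/2
= |(-50.22) + (-72.93) + (-43.89)|/2
= 167.04/2 = 83.52

83.52


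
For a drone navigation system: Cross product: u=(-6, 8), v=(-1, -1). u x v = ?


u x v = u_x*v_y - u_y*v_x = (-6)*(-1) - 8*(-1)
= 6 - (-8) = 14

14


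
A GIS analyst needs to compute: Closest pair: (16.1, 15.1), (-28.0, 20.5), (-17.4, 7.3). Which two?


d(P0,P1) = 44.4294, d(P0,P2) = 34.3961, d(P1,P2) = 16.9293
Closest: P1 and P2

Closest pair: (-28.0, 20.5) and (-17.4, 7.3), distance = 16.9293


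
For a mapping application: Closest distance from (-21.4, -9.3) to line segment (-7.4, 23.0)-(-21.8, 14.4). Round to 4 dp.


Project P onto AB: t = 1 (clamped to [0,1])
Closest point on segment: (-21.8, 14.4)
Distance: 23.7034

23.7034


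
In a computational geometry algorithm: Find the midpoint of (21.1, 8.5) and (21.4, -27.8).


M = ((21.1+21.4)/2, (8.5+(-27.8))/2)
= (21.25, -9.65)

(21.25, -9.65)


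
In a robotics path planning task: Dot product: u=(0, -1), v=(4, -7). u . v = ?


u . v = u_x*v_x + u_y*v_y = 0*4 + (-1)*(-7)
= 0 + 7 = 7

7


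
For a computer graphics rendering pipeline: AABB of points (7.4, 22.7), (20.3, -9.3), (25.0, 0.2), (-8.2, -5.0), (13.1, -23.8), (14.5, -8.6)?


x range: [-8.2, 25]
y range: [-23.8, 22.7]
Bounding box: (-8.2,-23.8) to (25,22.7)

(-8.2,-23.8) to (25,22.7)


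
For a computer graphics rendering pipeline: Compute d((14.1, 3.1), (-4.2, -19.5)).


dx=-18.3, dy=-22.6
d^2 = (-18.3)^2 + (-22.6)^2 = 845.65
d = sqrt(845.65) = 29.0801

29.0801


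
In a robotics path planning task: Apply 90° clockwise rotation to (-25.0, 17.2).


90° CW: (x,y) -> (y, -x)
(-25,17.2) -> (17.2, 25)

(17.2, 25)


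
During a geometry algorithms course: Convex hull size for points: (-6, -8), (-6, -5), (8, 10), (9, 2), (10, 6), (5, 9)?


Convex hull vertices (CCW): (-6, -8), (9, 2), (10, 6), (8, 10), (5, 9), (-6, -5)
Count = 6

6


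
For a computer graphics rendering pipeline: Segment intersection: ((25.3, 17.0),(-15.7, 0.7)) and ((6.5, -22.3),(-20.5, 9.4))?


Cross products: d1=-1657.06, d2=82.74, d3=1304.86, d4=-434.94
d1*d2 < 0 and d3*d4 < 0? yes

Yes, they intersect


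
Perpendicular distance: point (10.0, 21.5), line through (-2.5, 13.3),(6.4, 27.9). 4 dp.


|cross product| = 109.52
|line direction| = sqrt(292.37) = 17.0988
Distance = 109.52/sqrt(292.37) = 6.4051

6.4051


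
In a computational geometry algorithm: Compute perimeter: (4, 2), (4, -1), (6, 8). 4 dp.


Sides: (4, 2)->(4, -1): sqrt(9) = 3, (4, -1)->(6, 8): sqrt(85) = 9.219544, (6, 8)->(4, 2): sqrt(40) = 6.324555
Sum = 18.544099
Perimeter = 18.5441

18.5441


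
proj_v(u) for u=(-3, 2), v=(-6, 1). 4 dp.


u.v = 20, |v| = sqrt(37) = 6.0828
Scalar projection = u.v / |v| = 20 / sqrt(37) = 3.288

3.288


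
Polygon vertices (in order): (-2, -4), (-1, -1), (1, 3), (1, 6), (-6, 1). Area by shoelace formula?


Shoelace sum: ((-2)*(-1) - (-1)*(-4)) + ((-1)*3 - 1*(-1)) + (1*6 - 1*3) + (1*1 - (-6)*6) + ((-6)*(-4) - (-2)*1)
= 62
Area = |62|/2 = 31

31


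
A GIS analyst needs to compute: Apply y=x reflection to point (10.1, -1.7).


Reflection over y=x: (x,y) -> (y,x)
(10.1, -1.7) -> (-1.7, 10.1)

(-1.7, 10.1)


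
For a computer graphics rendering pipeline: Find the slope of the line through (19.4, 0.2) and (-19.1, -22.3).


slope = (y2-y1)/(x2-x1) = ((-22.3)-0.2)/((-19.1)-19.4) = (-22.5)/(-38.5) = 0.5844

0.5844


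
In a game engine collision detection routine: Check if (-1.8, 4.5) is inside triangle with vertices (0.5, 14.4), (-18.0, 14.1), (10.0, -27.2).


Cross products: AB x AP = 182.46, BC x BP = 400.26, CA x CP = 189.73
All same sign? yes

Yes, inside


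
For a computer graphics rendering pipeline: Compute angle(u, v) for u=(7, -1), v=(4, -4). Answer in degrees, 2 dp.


u.v = 32, |u| = sqrt(50) = 7.0711, |v| = sqrt(32) = 5.6569
cos(theta) = u.v/(|u||v|) = 32/sqrt(1600) = 0.8
theta = acos(0.8) = 36.87 degrees

36.87 degrees


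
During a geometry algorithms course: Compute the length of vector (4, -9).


|u| = sqrt(4^2 + (-9)^2) = sqrt(97) = 9.8489

9.8489


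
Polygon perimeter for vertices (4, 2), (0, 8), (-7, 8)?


Sides: (4, 2)->(0, 8): sqrt(52) = 7.211103, (0, 8)->(-7, 8): sqrt(49) = 7, (-7, 8)->(4, 2): sqrt(157) = 12.529964
Sum = 26.741067
Perimeter = 26.7411

26.7411


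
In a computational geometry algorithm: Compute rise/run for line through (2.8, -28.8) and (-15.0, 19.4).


slope = (y2-y1)/(x2-x1) = (19.4-(-28.8))/((-15)-2.8) = 48.2/(-17.8) = -2.7079

-2.7079


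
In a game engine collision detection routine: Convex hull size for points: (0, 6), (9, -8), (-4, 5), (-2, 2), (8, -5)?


Convex hull vertices (CCW): (-4, 5), (-2, 2), (9, -8), (8, -5), (0, 6)
Count = 5

5


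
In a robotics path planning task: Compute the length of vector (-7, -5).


|u| = sqrt((-7)^2 + (-5)^2) = sqrt(74) = 8.6023

8.6023


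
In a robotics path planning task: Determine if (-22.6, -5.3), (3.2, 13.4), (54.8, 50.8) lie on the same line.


Cross product: (3.2-(-22.6))*(50.8-(-5.3)) - (13.4-(-5.3))*(54.8-(-22.6))
= 0

Yes, collinear


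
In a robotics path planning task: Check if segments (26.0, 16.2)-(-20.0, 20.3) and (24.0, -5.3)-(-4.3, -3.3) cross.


Cross products: d1=-612.45, d2=-636.48, d3=997.2, d4=1021.23
d1*d2 < 0 and d3*d4 < 0? no

No, they don't intersect


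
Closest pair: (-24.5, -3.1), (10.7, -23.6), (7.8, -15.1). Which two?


d(P0,P1) = 40.7344, d(P0,P2) = 34.4571, d(P1,P2) = 8.9811
Closest: P1 and P2

Closest pair: (10.7, -23.6) and (7.8, -15.1), distance = 8.9811


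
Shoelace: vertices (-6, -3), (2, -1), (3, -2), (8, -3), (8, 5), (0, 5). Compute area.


Shoelace sum: ((-6)*(-1) - 2*(-3)) + (2*(-2) - 3*(-1)) + (3*(-3) - 8*(-2)) + (8*5 - 8*(-3)) + (8*5 - 0*5) + (0*(-3) - (-6)*5)
= 152
Area = |152|/2 = 76

76


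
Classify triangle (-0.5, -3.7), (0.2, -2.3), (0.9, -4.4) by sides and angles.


Side lengths squared: AB^2=2.45, BC^2=4.9, CA^2=2.45
Sorted: [2.45, 2.45, 4.9]
By sides: Isosceles, By angles: Right

Isosceles, Right


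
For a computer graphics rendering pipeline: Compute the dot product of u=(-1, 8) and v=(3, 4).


u . v = u_x*v_x + u_y*v_y = (-1)*3 + 8*4
= (-3) + 32 = 29

29


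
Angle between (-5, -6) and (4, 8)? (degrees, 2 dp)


u.v = -68, |u| = sqrt(61) = 7.8102, |v| = sqrt(80) = 8.9443
cos(theta) = u.v/(|u||v|) = -68/sqrt(4880) = -0.973417
theta = acos(-0.973417) = 166.76 degrees

166.76 degrees


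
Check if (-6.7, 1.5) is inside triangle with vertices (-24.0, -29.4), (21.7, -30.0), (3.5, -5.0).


Cross products: AB x AP = 1422.51, BC x BP = 136.7, CA x CP = -427.63
All same sign? no

No, outside


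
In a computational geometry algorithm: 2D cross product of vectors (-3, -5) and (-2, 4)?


u x v = u_x*v_y - u_y*v_x = (-3)*4 - (-5)*(-2)
= (-12) - 10 = -22

-22


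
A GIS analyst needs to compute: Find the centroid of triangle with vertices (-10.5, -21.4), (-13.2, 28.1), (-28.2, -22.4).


Centroid = ((x_A+x_B+x_C)/3, (y_A+y_B+y_C)/3)
= (((-10.5)+(-13.2)+(-28.2))/3, ((-21.4)+28.1+(-22.4))/3)
= (-17.3, -5.2333)

(-17.3, -5.2333)


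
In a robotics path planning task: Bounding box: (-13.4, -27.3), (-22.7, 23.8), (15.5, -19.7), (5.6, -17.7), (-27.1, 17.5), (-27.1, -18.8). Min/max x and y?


x range: [-27.1, 15.5]
y range: [-27.3, 23.8]
Bounding box: (-27.1,-27.3) to (15.5,23.8)

(-27.1,-27.3) to (15.5,23.8)


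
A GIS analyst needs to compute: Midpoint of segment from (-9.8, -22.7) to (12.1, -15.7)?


M = (((-9.8)+12.1)/2, ((-22.7)+(-15.7))/2)
= (1.15, -19.2)

(1.15, -19.2)


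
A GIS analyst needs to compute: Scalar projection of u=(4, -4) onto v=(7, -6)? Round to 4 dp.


u.v = 52, |v| = sqrt(85) = 9.2195
Scalar projection = u.v / |v| = 52 / sqrt(85) = 5.6402

5.6402


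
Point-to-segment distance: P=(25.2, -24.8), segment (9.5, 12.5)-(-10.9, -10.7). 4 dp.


Project P onto AB: t = 0.5711 (clamped to [0,1])
Closest point on segment: (-2.1509, -0.7501)
Distance: 36.4208

36.4208


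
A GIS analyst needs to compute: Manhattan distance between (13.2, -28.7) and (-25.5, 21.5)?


|13.2-(-25.5)| + |(-28.7)-21.5| = 38.7 + 50.2 = 88.9

88.9


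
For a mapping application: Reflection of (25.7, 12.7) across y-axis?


Reflection over y-axis: (x,y) -> (-x,y)
(25.7, 12.7) -> (-25.7, 12.7)

(-25.7, 12.7)


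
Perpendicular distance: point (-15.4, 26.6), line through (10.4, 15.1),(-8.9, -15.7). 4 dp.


|cross product| = 1016.59
|line direction| = sqrt(1321.13) = 36.3474
Distance = 1016.59/sqrt(1321.13) = 27.9687

27.9687


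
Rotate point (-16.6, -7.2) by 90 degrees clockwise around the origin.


90° CW: (x,y) -> (y, -x)
(-16.6,-7.2) -> (-7.2, 16.6)

(-7.2, 16.6)


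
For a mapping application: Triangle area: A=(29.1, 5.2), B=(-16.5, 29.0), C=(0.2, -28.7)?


Area = |x_A(y_B-y_C) + x_B(y_C-y_A) + x_C(y_A-y_B)|/2
= |1679.07 + 559.35 + (-4.76)|/2
= 2233.66/2 = 1116.83

1116.83


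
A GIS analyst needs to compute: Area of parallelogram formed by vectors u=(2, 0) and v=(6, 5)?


|u x v| = |2*5 - 0*6|
= |10 - 0| = 10

10


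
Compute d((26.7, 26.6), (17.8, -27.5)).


dx=-8.9, dy=-54.1
d^2 = (-8.9)^2 + (-54.1)^2 = 3006.02
d = sqrt(3006.02) = 54.8272

54.8272


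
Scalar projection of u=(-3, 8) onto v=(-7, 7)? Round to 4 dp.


u.v = 77, |v| = sqrt(98) = 9.8995
Scalar projection = u.v / |v| = 77 / sqrt(98) = 7.7782

7.7782


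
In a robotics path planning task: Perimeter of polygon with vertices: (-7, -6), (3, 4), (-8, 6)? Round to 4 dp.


Sides: (-7, -6)->(3, 4): sqrt(200) = 14.142136, (3, 4)->(-8, 6): sqrt(125) = 11.18034, (-8, 6)->(-7, -6): sqrt(145) = 12.041595
Sum = 37.364071
Perimeter = 37.3641

37.3641


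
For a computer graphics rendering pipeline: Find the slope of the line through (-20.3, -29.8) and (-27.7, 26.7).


slope = (y2-y1)/(x2-x1) = (26.7-(-29.8))/((-27.7)-(-20.3)) = 56.5/(-7.4) = -7.6351

-7.6351


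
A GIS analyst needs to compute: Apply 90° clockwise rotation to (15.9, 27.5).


90° CW: (x,y) -> (y, -x)
(15.9,27.5) -> (27.5, -15.9)

(27.5, -15.9)


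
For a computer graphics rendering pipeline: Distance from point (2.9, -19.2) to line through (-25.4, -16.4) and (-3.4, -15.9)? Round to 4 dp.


|cross product| = 75.75
|line direction| = sqrt(484.25) = 22.0057
Distance = 75.75/sqrt(484.25) = 3.4423

3.4423


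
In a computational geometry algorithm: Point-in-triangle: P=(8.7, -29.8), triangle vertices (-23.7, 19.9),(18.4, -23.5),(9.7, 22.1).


Cross products: AB x AP = -686.21, BC x BP = 497.13, CA x CP = 1731.26
All same sign? no

No, outside


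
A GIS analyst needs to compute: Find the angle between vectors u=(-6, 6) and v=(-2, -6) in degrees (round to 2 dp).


u.v = -24, |u| = sqrt(72) = 8.4853, |v| = sqrt(40) = 6.3246
cos(theta) = u.v/(|u||v|) = -24/sqrt(2880) = -0.447214
theta = acos(-0.447214) = 116.57 degrees

116.57 degrees


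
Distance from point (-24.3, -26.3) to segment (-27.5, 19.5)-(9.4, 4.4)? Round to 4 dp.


Project P onto AB: t = 0.5093 (clamped to [0,1])
Closest point on segment: (-8.7053, 11.8089)
Distance: 41.1763

41.1763


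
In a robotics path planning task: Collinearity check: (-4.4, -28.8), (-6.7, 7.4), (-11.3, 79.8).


Cross product: ((-6.7)-(-4.4))*(79.8-(-28.8)) - (7.4-(-28.8))*((-11.3)-(-4.4))
= 0

Yes, collinear


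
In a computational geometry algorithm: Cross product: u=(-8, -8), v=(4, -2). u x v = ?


u x v = u_x*v_y - u_y*v_x = (-8)*(-2) - (-8)*4
= 16 - (-32) = 48

48


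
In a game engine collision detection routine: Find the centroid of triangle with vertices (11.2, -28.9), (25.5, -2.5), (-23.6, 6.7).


Centroid = ((x_A+x_B+x_C)/3, (y_A+y_B+y_C)/3)
= ((11.2+25.5+(-23.6))/3, ((-28.9)+(-2.5)+6.7)/3)
= (4.3667, -8.2333)

(4.3667, -8.2333)


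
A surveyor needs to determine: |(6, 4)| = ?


|u| = sqrt(6^2 + 4^2) = sqrt(52) = 7.2111

7.2111


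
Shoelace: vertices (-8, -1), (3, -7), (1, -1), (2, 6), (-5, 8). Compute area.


Shoelace sum: ((-8)*(-7) - 3*(-1)) + (3*(-1) - 1*(-7)) + (1*6 - 2*(-1)) + (2*8 - (-5)*6) + ((-5)*(-1) - (-8)*8)
= 186
Area = |186|/2 = 93

93


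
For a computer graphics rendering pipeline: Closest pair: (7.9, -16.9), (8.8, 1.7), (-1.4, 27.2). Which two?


d(P0,P1) = 18.6218, d(P0,P2) = 45.0699, d(P1,P2) = 27.4643
Closest: P0 and P1

Closest pair: (7.9, -16.9) and (8.8, 1.7), distance = 18.6218


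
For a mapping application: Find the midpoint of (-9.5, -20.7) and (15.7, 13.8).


M = (((-9.5)+15.7)/2, ((-20.7)+13.8)/2)
= (3.1, -3.45)

(3.1, -3.45)


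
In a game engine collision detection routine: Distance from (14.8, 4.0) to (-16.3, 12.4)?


dx=-31.1, dy=8.4
d^2 = (-31.1)^2 + 8.4^2 = 1037.77
d = sqrt(1037.77) = 32.2144

32.2144


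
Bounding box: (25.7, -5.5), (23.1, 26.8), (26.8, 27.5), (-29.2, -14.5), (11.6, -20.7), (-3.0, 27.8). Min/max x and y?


x range: [-29.2, 26.8]
y range: [-20.7, 27.8]
Bounding box: (-29.2,-20.7) to (26.8,27.8)

(-29.2,-20.7) to (26.8,27.8)


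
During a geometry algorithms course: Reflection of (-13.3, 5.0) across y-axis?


Reflection over y-axis: (x,y) -> (-x,y)
(-13.3, 5) -> (13.3, 5)

(13.3, 5)
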